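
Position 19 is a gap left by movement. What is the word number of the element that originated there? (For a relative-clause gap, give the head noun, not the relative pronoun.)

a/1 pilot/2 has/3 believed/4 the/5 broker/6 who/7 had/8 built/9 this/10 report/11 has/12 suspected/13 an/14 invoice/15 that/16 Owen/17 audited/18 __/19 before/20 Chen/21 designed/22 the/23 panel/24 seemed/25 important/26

15

The gap at 19 is the object of "audited", inside a relative clause.
The relative pronoun is "that" (word 16); it is bound by the head noun immediately before it.
Its filler is the head noun "invoice", at word 15.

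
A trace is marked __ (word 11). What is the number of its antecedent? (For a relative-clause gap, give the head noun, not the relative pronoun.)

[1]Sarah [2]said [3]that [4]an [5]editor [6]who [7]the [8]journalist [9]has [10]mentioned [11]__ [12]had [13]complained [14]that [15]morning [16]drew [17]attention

5

The gap at 11 is the subject of "complained", inside a relative clause.
The relative pronoun is "who" (word 6); it is bound by the head noun immediately before it.
Its filler is the head noun "editor", at word 5.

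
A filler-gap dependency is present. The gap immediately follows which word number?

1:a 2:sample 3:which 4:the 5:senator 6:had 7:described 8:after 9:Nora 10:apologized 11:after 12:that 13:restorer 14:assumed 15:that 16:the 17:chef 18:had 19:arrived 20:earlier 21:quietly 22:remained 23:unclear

7

The displaced element is "a sample" (word 2).
It functions as the direct object of "described", so the gap sits immediately after word 7 ("described").
Base order: The senator had described a sample after Nora apologized after that restorer assumed that the chef had arrived earlier quietly.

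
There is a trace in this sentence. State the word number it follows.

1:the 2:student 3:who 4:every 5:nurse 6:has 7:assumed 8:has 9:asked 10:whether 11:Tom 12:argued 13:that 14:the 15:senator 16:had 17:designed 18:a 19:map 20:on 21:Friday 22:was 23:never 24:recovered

The displaced element is "the student" (word 2).
It is linked across 1 clause boundary (Ø).
It functions as the subject of "asked", so the gap sits immediately after word 7 ("assumed").
Base order: Every nurse has assumed that the student has asked whether Tom argued that the senator had designed a map on Friday.

7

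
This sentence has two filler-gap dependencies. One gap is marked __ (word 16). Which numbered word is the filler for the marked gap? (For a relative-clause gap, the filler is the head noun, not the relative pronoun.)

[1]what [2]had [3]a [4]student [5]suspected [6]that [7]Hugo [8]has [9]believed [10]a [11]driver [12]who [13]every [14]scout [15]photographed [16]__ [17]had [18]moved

The marked gap is inside the relative clause, the direct object of "photographed".
Its filler is the head noun "driver" (via "who"), at word 11.
(The other dependency links word 1 to a gap after word 18.)

11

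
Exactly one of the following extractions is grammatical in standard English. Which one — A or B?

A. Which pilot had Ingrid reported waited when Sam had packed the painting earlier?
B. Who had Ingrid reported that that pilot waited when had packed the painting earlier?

In B, the wh-phrase is extracted from inside an adjunct island (introduced by "when"), which blocks movement.
In A, the extraction path crosses only that-complement boundaries, which are transparent.
So A is grammatical.

A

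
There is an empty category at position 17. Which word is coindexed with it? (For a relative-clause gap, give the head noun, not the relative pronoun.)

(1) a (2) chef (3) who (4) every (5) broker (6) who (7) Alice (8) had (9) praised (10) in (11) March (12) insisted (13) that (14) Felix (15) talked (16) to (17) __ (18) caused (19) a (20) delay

2

The gap at 17 is the prepositional object of "talked", inside a relative clause.
The relative pronoun is "who" (word 3); it is bound by the head noun immediately before it.
Its filler is the head noun "chef", at word 2.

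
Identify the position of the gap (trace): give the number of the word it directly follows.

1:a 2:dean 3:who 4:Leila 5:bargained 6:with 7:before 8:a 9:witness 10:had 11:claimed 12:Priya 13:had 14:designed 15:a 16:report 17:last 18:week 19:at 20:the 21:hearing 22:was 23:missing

The displaced element is "a dean" (word 2).
It functions as the object of the preposition "with" of "bargained", so the gap sits immediately after word 6 ("with").
Base order: Leila bargained with a dean before a witness had claimed Priya had designed a report last week at the hearing.

6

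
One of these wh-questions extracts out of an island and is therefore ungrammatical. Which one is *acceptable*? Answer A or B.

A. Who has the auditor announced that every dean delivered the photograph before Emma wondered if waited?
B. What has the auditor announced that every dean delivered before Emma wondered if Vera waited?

In A, the wh-phrase is extracted from inside an adjunct island (introduced by "before"), which blocks movement.
In B, the extraction path crosses only that-complement boundaries, which are transparent.
So B is grammatical.

B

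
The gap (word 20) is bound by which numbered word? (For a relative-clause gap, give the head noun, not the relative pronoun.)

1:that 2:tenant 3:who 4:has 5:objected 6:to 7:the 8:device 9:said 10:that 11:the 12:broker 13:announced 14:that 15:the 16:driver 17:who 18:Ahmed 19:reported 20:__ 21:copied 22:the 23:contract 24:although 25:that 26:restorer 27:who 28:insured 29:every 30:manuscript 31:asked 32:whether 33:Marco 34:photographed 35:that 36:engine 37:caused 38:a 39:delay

16

The gap at 20 is the subject of "copied", inside a relative clause.
The relative pronoun is "who" (word 17); it is bound by the head noun immediately before it.
Its filler is the head noun "driver", at word 16.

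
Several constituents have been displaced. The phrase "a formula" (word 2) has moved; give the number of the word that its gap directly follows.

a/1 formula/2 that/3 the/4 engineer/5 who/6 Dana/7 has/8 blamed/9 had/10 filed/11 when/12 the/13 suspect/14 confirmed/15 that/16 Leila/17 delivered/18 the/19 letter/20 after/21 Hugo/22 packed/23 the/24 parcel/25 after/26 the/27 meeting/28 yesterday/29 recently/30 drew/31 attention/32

11

The displaced element is "a formula" (word 2).
It functions as the direct object of "filed", so the gap sits immediately after word 11 ("filed").
Base order: The engineer who Dana has blamed had filed a formula when the suspect confirmed that Leila delivered the letter after Hugo packed the parcel after the meeting yesterday recently.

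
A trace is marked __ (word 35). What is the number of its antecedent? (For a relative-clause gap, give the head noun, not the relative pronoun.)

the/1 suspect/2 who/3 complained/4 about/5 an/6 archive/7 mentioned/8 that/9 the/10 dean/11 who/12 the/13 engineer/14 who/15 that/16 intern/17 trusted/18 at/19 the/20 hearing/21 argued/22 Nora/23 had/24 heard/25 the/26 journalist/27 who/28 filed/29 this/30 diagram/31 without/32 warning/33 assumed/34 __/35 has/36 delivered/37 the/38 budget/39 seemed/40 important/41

11

The gap at 35 is the subject of "delivered", inside a relative clause.
The relative pronoun is "who" (word 12); it is bound by the head noun immediately before it.
Its filler is the head noun "dean", at word 11.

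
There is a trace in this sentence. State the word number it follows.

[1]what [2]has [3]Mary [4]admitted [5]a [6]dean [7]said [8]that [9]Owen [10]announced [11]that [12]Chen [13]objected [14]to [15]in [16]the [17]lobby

14

The displaced element is "what" (word 1).
It is linked across 3 clause boundaries (Ø → that → that).
It functions as the object of the preposition "to" of "objected", so the gap sits immediately after word 14 ("to").
Base order: Mary has admitted a dean said that Owen announced that Chen objected to what in the lobby.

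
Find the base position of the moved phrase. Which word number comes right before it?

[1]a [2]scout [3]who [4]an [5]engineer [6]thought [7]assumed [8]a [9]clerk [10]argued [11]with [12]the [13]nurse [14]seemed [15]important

The displaced element is "a scout" (word 2).
It is linked across 1 clause boundary (Ø).
It functions as the subject of "assumed", so the gap sits immediately after word 6 ("thought").
Base order: An engineer thought a scout assumed a clerk argued with the nurse.

6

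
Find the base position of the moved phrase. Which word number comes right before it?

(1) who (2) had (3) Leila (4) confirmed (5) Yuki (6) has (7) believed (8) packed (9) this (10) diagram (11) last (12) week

7

The displaced element is "who" (word 1).
It is linked across 2 clause boundaries (Ø → Ø).
It functions as the subject of "packed", so the gap sits immediately after word 7 ("believed").
Base order: Leila had confirmed Yuki has believed that who packed this diagram last week.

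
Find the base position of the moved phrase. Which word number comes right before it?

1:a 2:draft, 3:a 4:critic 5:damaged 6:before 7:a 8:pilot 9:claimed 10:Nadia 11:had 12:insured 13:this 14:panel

5

The displaced element is "a draft" (word 2).
It functions as the direct object of "damaged", so the gap sits immediately after word 5 ("damaged").
Base order: A critic damaged a draft before a pilot claimed Nadia had insured this panel.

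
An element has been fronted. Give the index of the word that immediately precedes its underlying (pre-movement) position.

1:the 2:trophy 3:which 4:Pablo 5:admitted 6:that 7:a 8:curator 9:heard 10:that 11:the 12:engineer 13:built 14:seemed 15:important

The displaced element is "the trophy" (word 2).
It is linked across 2 clause boundaries (that → that).
It functions as the direct object of "built", so the gap sits immediately after word 13 ("built").
Base order: Pablo admitted that a curator heard that the engineer built the trophy.

13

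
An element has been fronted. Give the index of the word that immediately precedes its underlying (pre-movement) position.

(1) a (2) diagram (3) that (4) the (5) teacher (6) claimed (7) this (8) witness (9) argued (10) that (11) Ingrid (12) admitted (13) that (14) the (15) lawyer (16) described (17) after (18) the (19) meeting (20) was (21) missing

16

The displaced element is "a diagram" (word 2).
It is linked across 3 clause boundaries (Ø → that → that).
It functions as the direct object of "described", so the gap sits immediately after word 16 ("described").
Base order: The teacher claimed this witness argued that Ingrid admitted that the lawyer described a diagram after the meeting.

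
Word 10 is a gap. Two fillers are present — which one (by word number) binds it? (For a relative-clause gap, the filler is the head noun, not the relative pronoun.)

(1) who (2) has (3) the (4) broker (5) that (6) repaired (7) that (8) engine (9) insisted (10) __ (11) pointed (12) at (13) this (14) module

1

The marked gap is the subject of "pointed".
Its filler is the fronted wh-phrase "who", at word 1.
(The other dependency links word 4 to a gap after word 5.)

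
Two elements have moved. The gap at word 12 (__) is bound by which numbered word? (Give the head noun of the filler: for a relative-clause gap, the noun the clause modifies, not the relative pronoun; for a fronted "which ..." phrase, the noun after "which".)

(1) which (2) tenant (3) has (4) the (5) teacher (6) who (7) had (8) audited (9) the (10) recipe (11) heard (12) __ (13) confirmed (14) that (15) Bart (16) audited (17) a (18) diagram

The marked gap is the subject of "confirmed".
Its filler is the fronted wh-phrase "which tenant", at word 2.
(The other dependency links word 5 to a gap after word 6.)

2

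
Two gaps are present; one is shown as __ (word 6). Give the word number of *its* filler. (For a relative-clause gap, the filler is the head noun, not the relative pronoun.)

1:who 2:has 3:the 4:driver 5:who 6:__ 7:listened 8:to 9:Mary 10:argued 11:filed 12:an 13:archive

4

The marked gap is inside the relative clause, the subject of "listened".
Its filler is the head noun "driver" (via "who"), at word 4.
(The other dependency links word 1 to a gap after word 10.)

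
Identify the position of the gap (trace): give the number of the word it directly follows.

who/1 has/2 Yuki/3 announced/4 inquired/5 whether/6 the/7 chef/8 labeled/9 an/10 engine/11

The displaced element is "who" (word 1).
It is linked across 1 clause boundary (Ø).
It functions as the subject of "inquired", so the gap sits immediately after word 4 ("announced").
Base order: Yuki has announced that who inquired whether the chef labeled an engine.

4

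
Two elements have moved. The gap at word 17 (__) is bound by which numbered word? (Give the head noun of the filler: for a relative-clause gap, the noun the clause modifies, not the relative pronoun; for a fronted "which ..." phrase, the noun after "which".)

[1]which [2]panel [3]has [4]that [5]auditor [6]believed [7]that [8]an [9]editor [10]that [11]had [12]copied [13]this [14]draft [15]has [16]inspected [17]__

2

The marked gap is the direct object of "inspected".
Its filler is the fronted wh-phrase "which panel", at word 2.
(The other dependency links word 9 to a gap after word 10.)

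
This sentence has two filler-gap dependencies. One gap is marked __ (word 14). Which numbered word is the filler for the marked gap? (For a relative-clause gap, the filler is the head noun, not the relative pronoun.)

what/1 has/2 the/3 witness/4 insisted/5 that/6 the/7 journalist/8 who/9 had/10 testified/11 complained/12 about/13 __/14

The marked gap is the object of the preposition "about" of "complained".
Its filler is the fronted wh-phrase "what", at word 1.
(The other dependency links word 8 to a gap after word 9.)

1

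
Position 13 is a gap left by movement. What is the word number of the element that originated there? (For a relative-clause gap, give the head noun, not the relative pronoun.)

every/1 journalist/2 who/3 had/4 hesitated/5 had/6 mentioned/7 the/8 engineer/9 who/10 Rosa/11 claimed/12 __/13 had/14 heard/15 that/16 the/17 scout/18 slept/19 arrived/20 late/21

The gap at 13 is the subject of "heard", inside a relative clause.
The relative pronoun is "who" (word 10); it is bound by the head noun immediately before it.
Its filler is the head noun "engineer", at word 9.

9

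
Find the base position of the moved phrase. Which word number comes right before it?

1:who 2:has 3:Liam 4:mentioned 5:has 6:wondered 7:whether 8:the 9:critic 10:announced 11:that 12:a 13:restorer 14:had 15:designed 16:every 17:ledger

4

The displaced element is "who" (word 1).
It is linked across 1 clause boundary (Ø).
It functions as the subject of "wondered", so the gap sits immediately after word 4 ("mentioned").
Base order: Liam has mentioned who has wondered whether the critic announced that a restorer had designed every ledger.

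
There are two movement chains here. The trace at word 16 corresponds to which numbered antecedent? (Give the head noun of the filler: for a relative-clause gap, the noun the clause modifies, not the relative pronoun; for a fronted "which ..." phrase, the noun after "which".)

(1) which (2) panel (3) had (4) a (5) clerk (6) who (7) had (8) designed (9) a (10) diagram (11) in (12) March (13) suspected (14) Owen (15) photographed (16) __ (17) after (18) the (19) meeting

The marked gap is the direct object of "photographed".
Its filler is the fronted wh-phrase "which panel", at word 2.
(The other dependency links word 5 to a gap after word 6.)

2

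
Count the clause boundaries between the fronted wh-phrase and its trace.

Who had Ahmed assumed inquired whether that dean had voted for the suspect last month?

"who" is extracted from the subject of "inquired".
Boundaries crossed, outermost first: [Ø] — 1 in total.

1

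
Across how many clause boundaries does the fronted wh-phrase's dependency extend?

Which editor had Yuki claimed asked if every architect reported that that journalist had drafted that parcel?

"which editor" is extracted from the subject of "asked".
Boundaries crossed, outermost first: [Ø] — 1 in total.

1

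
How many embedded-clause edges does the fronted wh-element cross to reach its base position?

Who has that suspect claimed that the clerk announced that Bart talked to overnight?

2

"who" is extracted from the PP object of "talked".
Boundaries crossed, outermost first: [that], [that] — 2 in total.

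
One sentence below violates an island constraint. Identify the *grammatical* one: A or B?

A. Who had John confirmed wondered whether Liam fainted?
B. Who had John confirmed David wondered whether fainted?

A

In B, the wh-phrase is extracted from inside a wh-island (introduced by "whether"), which blocks movement.
In A, the extraction path crosses only that-complement boundaries, which are transparent.
So A is grammatical.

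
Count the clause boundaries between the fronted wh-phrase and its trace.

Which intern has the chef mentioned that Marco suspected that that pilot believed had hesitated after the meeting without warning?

3

"which intern" is extracted from the subject of "hesitated".
Boundaries crossed, outermost first: [that], [that], [Ø] — 3 in total.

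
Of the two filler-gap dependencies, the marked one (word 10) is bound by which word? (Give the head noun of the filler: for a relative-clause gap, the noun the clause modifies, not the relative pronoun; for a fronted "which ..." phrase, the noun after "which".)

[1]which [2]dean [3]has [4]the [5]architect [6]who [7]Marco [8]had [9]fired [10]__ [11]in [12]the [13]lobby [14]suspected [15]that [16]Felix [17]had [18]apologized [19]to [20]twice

The marked gap is inside the relative clause, the direct object of "fired".
Its filler is the head noun "architect" (via "who"), at word 5.
(The other dependency links word 2 to a gap after word 19.)

5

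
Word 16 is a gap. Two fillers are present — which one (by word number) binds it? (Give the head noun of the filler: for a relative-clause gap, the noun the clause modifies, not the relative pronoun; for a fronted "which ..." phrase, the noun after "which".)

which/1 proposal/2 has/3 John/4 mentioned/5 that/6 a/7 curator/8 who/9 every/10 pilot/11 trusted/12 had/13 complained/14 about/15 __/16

2

The marked gap is the object of the preposition "about" of "complained".
Its filler is the fronted wh-phrase "which proposal", at word 2.
(The other dependency links word 8 to a gap after word 12.)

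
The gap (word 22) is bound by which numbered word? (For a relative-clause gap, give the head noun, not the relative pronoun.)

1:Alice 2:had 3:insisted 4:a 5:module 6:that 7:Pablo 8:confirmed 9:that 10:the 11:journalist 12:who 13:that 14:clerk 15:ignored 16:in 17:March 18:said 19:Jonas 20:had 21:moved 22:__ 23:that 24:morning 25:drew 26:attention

5

The gap at 22 is the object of "moved", inside a relative clause.
The relative pronoun is "that" (word 6); it is bound by the head noun immediately before it.
Its filler is the head noun "module", at word 5.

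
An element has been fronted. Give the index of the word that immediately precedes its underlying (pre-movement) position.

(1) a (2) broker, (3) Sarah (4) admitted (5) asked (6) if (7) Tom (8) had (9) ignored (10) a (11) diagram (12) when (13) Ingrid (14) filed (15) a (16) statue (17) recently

4

The displaced element is "a broker" (word 2).
It is linked across 1 clause boundary (Ø).
It functions as the subject of "asked", so the gap sits immediately after word 4 ("admitted").
Base order: Sarah admitted a broker asked if Tom had ignored a diagram when Ingrid filed a statue recently.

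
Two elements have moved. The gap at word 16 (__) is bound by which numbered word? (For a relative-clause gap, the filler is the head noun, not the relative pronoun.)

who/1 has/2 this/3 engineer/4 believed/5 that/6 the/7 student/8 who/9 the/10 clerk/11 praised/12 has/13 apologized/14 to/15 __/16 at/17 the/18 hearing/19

The marked gap is the object of the preposition "to" of "apologized".
Its filler is the fronted wh-phrase "who", at word 1.
(The other dependency links word 8 to a gap after word 12.)

1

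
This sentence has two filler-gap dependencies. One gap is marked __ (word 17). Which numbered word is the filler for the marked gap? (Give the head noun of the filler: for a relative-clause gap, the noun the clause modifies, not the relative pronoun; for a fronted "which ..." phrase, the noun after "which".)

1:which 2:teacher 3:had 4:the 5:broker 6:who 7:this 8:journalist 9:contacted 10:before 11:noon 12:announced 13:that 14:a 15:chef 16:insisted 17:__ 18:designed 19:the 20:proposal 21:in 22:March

2

The marked gap is the subject of "designed".
Its filler is the fronted wh-phrase "which teacher", at word 2.
(The other dependency links word 5 to a gap after word 9.)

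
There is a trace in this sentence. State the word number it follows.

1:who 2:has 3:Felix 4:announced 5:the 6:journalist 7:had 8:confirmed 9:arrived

The displaced element is "who" (word 1).
It is linked across 2 clause boundaries (Ø → Ø).
It functions as the subject of "arrived", so the gap sits immediately after word 8 ("confirmed").
Base order: Felix has announced the journalist had confirmed that who arrived.

8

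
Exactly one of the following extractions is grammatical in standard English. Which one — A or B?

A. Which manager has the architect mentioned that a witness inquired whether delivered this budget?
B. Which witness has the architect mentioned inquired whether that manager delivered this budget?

In A, the wh-phrase is extracted from inside a wh-island (introduced by "whether"), which blocks movement.
In B, the extraction path crosses only that-complement boundaries, which are transparent.
So B is grammatical.

B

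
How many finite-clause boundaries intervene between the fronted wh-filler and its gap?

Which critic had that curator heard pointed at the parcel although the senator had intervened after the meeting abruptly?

1

"which critic" is extracted from the subject of "pointed".
Boundaries crossed, outermost first: [Ø] — 1 in total.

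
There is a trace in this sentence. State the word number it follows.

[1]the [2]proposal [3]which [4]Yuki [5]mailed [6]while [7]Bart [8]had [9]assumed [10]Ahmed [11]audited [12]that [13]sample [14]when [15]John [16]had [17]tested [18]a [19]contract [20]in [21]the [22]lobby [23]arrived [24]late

The displaced element is "the proposal" (word 2).
It functions as the direct object of "mailed", so the gap sits immediately after word 5 ("mailed").
Base order: Yuki mailed the proposal while Bart had assumed Ahmed audited that sample when John had tested a contract in the lobby.

5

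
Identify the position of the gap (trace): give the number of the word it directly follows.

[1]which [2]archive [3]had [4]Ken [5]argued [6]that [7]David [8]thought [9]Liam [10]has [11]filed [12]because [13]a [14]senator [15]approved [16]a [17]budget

11

The displaced element is "which archive" (word 2).
It is linked across 2 clause boundaries (that → Ø).
It functions as the direct object of "filed", so the gap sits immediately after word 11 ("filed").
Base order: Ken had argued that David thought Liam has filed which archive because a senator approved a budget.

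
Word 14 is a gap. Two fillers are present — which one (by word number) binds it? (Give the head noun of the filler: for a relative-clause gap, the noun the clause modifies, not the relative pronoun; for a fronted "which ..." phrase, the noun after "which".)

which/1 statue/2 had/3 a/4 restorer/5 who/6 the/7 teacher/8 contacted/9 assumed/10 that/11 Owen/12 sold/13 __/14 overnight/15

The marked gap is the direct object of "sold".
Its filler is the fronted wh-phrase "which statue", at word 2.
(The other dependency links word 5 to a gap after word 9.)

2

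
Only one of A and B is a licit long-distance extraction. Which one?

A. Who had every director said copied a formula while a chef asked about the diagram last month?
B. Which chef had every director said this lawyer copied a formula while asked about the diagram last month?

A

In B, the wh-phrase is extracted from inside an adjunct island (introduced by "while"), which blocks movement.
In A, the extraction path crosses only that-complement boundaries, which are transparent.
So A is grammatical.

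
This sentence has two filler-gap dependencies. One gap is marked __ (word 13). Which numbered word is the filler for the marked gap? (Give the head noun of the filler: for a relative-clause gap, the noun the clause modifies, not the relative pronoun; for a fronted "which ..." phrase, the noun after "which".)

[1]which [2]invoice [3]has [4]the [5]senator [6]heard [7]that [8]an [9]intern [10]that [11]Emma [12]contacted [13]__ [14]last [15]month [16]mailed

9

The marked gap is inside the relative clause, the direct object of "contacted".
Its filler is the head noun "intern" (via "that"), at word 9.
(The other dependency links word 2 to a gap after word 16.)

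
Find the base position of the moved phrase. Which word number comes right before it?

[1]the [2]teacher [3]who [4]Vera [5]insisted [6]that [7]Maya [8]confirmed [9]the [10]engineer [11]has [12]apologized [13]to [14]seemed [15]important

13

The displaced element is "the teacher" (word 2).
It is linked across 2 clause boundaries (that → Ø).
It functions as the object of the preposition "to" of "apologized", so the gap sits immediately after word 13 ("to").
Base order: Vera insisted that Maya confirmed the engineer has apologized to the teacher.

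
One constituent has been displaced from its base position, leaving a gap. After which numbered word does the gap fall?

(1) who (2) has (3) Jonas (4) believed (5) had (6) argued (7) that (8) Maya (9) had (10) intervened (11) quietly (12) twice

4

The displaced element is "who" (word 1).
It is linked across 1 clause boundary (Ø).
It functions as the subject of "argued", so the gap sits immediately after word 4 ("believed").
Base order: Jonas has believed that who had argued that Maya had intervened quietly twice.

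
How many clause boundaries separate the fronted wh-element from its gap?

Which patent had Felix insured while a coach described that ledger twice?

0

"which patent" originates inside the matrix clause — no clause boundary is crossed.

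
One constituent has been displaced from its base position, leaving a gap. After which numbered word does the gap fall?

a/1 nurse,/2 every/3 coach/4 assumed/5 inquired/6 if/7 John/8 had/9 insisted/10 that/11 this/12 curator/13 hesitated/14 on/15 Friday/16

The displaced element is "a nurse" (word 2).
It is linked across 1 clause boundary (Ø).
It functions as the subject of "inquired", so the gap sits immediately after word 5 ("assumed").
Base order: Every coach assumed that a nurse inquired if John had insisted that this curator hesitated on Friday.

5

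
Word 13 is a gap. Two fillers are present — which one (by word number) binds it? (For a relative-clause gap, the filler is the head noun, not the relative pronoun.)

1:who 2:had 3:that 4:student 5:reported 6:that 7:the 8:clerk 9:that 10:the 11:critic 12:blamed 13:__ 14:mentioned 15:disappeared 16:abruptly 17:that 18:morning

8

The marked gap is inside the relative clause, the direct object of "blamed".
Its filler is the head noun "clerk" (via "that"), at word 8.
(The other dependency links word 1 to a gap after word 14.)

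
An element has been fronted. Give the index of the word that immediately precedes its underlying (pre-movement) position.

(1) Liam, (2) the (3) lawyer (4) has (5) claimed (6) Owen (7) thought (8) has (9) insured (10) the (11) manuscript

7

The displaced element is "Liam" (word 1).
It is linked across 2 clause boundaries (Ø → Ø).
It functions as the subject of "insured", so the gap sits immediately after word 7 ("thought").
Base order: The lawyer has claimed Owen thought that Liam has insured the manuscript.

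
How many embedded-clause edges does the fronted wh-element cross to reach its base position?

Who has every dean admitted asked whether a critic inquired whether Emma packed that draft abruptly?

"who" is extracted from the subject of "asked".
Boundaries crossed, outermost first: [Ø] — 1 in total.

1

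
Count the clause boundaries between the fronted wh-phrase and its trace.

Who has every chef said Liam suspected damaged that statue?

2

"who" is extracted from the subject of "damaged".
Boundaries crossed, outermost first: [Ø], [Ø] — 2 in total.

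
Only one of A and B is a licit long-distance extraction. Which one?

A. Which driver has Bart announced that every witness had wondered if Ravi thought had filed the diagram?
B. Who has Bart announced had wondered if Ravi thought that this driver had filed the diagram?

B

In A, the wh-phrase is extracted from inside a wh-island (introduced by "if"), which blocks movement.
In B, the extraction path crosses only that-complement boundaries, which are transparent.
So B is grammatical.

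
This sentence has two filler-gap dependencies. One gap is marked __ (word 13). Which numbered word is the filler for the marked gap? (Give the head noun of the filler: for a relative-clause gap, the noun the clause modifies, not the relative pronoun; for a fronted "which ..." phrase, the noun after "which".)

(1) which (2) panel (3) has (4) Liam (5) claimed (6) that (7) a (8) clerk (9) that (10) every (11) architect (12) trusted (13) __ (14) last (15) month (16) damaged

8

The marked gap is inside the relative clause, the direct object of "trusted".
Its filler is the head noun "clerk" (via "that"), at word 8.
(The other dependency links word 2 to a gap after word 16.)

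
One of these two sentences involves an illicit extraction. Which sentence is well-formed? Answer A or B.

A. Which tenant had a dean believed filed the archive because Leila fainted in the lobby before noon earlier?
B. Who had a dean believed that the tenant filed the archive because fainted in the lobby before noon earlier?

In B, the wh-phrase is extracted from inside an adjunct island (introduced by "because"), which blocks movement.
In A, the extraction path crosses only that-complement boundaries, which are transparent.
So A is grammatical.

A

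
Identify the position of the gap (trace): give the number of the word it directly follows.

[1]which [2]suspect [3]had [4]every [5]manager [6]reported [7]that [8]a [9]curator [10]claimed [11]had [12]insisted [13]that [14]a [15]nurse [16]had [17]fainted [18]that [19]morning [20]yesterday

10

The displaced element is "which suspect" (word 2).
It is linked across 2 clause boundaries (that → Ø).
It functions as the subject of "insisted", so the gap sits immediately after word 10 ("claimed").
Base order: Every manager had reported that a curator claimed which suspect had insisted that a nurse had fainted that morning yesterday.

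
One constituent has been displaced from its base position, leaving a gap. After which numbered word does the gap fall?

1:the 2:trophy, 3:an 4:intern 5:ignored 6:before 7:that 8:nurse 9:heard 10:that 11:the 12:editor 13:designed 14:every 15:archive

The displaced element is "the trophy" (word 2).
It functions as the direct object of "ignored", so the gap sits immediately after word 5 ("ignored").
Base order: An intern ignored the trophy before that nurse heard that the editor designed every archive.

5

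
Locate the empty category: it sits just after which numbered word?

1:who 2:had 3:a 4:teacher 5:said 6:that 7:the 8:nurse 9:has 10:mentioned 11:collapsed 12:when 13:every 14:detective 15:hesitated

10

The displaced element is "who" (word 1).
It is linked across 2 clause boundaries (that → Ø).
It functions as the subject of "collapsed", so the gap sits immediately after word 10 ("mentioned").
Base order: A teacher had said that the nurse has mentioned who collapsed when every detective hesitated.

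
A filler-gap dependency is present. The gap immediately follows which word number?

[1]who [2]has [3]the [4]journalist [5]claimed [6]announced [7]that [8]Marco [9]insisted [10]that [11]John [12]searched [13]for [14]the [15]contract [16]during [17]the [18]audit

The displaced element is "who" (word 1).
It is linked across 1 clause boundary (Ø).
It functions as the subject of "announced", so the gap sits immediately after word 5 ("claimed").
Base order: The journalist has claimed who announced that Marco insisted that John searched for the contract during the audit.

5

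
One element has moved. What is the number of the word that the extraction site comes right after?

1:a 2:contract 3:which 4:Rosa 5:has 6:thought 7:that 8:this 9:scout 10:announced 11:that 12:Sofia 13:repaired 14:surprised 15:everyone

The displaced element is "a contract" (word 2).
It is linked across 2 clause boundaries (that → that).
It functions as the direct object of "repaired", so the gap sits immediately after word 13 ("repaired").
Base order: Rosa has thought that this scout announced that Sofia repaired a contract.

13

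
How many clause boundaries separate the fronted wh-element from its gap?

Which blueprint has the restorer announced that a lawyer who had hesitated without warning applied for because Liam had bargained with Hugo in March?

1

"which blueprint" is extracted from the PP object of "applied".
Boundaries crossed, outermost first: [that] — 1 in total.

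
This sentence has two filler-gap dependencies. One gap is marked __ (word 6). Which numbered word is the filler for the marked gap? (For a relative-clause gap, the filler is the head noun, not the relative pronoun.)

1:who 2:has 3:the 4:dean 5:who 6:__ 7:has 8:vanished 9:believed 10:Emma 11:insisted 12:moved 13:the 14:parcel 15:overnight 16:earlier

The marked gap is inside the relative clause, the subject of "vanished".
Its filler is the head noun "dean" (via "who"), at word 4.
(The other dependency links word 1 to a gap after word 11.)

4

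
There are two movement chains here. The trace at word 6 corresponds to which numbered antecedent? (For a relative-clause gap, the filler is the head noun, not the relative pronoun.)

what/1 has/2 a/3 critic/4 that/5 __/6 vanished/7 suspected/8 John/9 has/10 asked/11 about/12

The marked gap is inside the relative clause, the subject of "vanished".
Its filler is the head noun "critic" (via "that"), at word 4.
(The other dependency links word 1 to a gap after word 12.)

4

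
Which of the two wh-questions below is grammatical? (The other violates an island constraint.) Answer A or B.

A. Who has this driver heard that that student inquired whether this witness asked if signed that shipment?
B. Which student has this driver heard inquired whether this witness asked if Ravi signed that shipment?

In A, the wh-phrase is extracted from inside a wh-island (introduced by "whether"), which blocks movement.
In B, the extraction path crosses only that-complement boundaries, which are transparent.
So B is grammatical.

B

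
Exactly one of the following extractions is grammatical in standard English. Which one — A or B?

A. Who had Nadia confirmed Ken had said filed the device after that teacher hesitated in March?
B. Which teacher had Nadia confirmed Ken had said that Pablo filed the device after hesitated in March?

In B, the wh-phrase is extracted from inside an adjunct island (introduced by "after"), which blocks movement.
In A, the extraction path crosses only that-complement boundaries, which are transparent.
So A is grammatical.

A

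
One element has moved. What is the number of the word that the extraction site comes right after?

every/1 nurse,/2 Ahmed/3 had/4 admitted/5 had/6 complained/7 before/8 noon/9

The displaced element is "every nurse" (word 2).
It is linked across 1 clause boundary (Ø).
It functions as the subject of "complained", so the gap sits immediately after word 5 ("admitted").
Base order: Ahmed had admitted that every nurse had complained before noon.

5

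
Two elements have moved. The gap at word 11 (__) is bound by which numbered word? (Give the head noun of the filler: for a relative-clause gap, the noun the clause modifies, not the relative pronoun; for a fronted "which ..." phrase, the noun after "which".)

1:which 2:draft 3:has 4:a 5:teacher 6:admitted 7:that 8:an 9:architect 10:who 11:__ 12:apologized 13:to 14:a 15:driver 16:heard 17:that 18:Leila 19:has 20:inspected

The marked gap is inside the relative clause, the subject of "apologized".
Its filler is the head noun "architect" (via "who"), at word 9.
(The other dependency links word 2 to a gap after word 20.)

9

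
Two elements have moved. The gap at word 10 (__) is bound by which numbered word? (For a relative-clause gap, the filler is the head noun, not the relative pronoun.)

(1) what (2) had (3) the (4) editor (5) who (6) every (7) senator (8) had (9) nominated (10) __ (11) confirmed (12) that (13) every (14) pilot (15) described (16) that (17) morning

The marked gap is inside the relative clause, the direct object of "nominated".
Its filler is the head noun "editor" (via "who"), at word 4.
(The other dependency links word 1 to a gap after word 15.)

4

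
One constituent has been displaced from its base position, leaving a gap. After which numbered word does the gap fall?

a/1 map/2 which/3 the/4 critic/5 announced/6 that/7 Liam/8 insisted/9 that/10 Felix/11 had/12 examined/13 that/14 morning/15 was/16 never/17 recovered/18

13

The displaced element is "a map" (word 2).
It is linked across 2 clause boundaries (that → that).
It functions as the direct object of "examined", so the gap sits immediately after word 13 ("examined").
Base order: The critic announced that Liam insisted that Felix had examined a map that morning.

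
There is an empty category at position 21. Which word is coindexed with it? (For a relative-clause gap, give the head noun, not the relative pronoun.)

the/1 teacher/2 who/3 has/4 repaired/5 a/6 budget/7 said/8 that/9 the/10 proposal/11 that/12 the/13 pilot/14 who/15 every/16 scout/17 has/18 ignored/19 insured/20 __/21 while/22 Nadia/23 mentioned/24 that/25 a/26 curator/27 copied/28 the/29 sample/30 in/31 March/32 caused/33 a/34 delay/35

11

The gap at 21 is the object of "insured", inside a relative clause.
The relative pronoun is "that" (word 12); it is bound by the head noun immediately before it.
Its filler is the head noun "proposal", at word 11.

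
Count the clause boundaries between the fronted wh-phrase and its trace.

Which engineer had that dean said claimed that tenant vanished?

"which engineer" is extracted from the subject of "claimed".
Boundaries crossed, outermost first: [Ø] — 1 in total.

1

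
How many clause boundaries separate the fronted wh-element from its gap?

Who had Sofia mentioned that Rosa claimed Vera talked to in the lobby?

2

"who" is extracted from the PP object of "talked".
Boundaries crossed, outermost first: [that], [Ø] — 2 in total.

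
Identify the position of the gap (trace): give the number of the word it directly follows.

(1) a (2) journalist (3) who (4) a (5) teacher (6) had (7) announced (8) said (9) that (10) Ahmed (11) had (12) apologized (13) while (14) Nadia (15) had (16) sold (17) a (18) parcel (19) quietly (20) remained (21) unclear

The displaced element is "a journalist" (word 2).
It is linked across 1 clause boundary (Ø).
It functions as the subject of "said", so the gap sits immediately after word 7 ("announced").
Base order: A teacher had announced a journalist said that Ahmed had apologized while Nadia had sold a parcel quietly.

7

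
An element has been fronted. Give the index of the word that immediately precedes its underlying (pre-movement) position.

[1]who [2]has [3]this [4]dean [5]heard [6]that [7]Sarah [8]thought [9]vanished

8

The displaced element is "who" (word 1).
It is linked across 2 clause boundaries (that → Ø).
It functions as the subject of "vanished", so the gap sits immediately after word 8 ("thought").
Base order: This dean has heard that Sarah thought who vanished.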